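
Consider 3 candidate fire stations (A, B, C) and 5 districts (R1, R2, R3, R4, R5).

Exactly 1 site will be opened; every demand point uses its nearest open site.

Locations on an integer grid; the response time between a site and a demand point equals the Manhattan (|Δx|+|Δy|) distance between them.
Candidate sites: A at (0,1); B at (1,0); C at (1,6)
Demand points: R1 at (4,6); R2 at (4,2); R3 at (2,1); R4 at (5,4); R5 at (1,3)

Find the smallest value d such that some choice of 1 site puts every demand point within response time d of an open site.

Open {C}.
  Farthest demand point is R2 at response time 7 (to C); all others are ≤ 7.
With {A} the worst case is 9.
With {B} the worst case is 9.
No size-1 selection achieves below 7.

7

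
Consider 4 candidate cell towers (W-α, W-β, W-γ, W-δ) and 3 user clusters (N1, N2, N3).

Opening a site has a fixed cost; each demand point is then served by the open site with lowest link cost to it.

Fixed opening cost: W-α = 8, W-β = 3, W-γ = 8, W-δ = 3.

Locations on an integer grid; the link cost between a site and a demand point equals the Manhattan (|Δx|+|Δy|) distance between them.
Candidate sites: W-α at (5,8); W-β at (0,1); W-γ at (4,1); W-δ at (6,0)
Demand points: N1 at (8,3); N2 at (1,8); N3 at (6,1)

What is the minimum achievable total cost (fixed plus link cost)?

Open {W-β, W-δ}: assign each demand point to its cheapest open site.
  N1→W-δ 5, N2→W-β 8, N3→W-δ 1
  link cost 14, fixed 6 → total 20.
Compare {W-α, W-δ}: link cost 10 + fixed 11 = 21.
Compare {W-δ}: link cost 19 + fixed 3 = 22.
Compare {W-α, W-β, W-δ}: link cost 10 + fixed 14 = 24.
All other subsets cost ≥ 21. Minimum total cost: 20.

20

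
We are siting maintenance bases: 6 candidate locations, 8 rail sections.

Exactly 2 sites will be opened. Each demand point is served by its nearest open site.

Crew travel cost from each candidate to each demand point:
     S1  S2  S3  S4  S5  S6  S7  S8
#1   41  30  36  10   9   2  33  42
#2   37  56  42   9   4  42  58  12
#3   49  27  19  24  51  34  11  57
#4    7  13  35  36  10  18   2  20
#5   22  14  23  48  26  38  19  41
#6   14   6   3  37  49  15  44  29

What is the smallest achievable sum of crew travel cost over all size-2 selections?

98

Open {#1, #4}.
  S1→#4 7, S2→#4 13, S3→#4 35, S4→#1 10, S5→#1 9, S6→#1 2, S7→#4 2, S8→#4 20  ⇒ total 98.
Compare {#4, #6}: total 99.
Compare {#2, #4}: total 100.
No size-2 selection does better; minimum is 98.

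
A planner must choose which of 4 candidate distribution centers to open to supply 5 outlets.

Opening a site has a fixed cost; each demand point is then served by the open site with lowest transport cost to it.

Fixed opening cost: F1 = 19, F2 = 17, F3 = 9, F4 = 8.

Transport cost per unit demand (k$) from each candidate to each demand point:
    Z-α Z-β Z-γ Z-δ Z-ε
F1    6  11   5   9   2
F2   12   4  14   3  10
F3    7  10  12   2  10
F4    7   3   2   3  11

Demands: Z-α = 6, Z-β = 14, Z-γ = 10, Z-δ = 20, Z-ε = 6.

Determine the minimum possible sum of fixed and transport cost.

186

Open {F1, F3, F4}: assign each demand point to its cheapest open site.
  Z-α→F1 6×6=36, Z-β→F4 14×3=42, Z-γ→F4 10×2=20, Z-δ→F3 20×2=40, Z-ε→F1 6×2=12
  transport cost 150, fixed 36 → total 186.
Compare {F1, F4}: transport cost 170 + fixed 27 = 197.
Compare {F1, F2, F3, F4}: transport cost 150 + fixed 53 = 203.
Compare {F1, F2, F4}: transport cost 170 + fixed 44 = 214.
All other subsets cost ≥ 197. Minimum total cost: 186.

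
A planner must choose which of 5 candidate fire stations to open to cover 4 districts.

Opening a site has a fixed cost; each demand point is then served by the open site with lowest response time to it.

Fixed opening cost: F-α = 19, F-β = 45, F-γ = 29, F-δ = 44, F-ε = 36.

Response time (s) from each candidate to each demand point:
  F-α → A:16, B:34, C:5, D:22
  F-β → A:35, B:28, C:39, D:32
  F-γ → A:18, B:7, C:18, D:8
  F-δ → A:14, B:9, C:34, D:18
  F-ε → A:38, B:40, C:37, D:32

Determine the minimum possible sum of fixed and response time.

80

Open {F-γ}: assign each demand point to its cheapest open site.
  A→F-γ 18, B→F-γ 7, C→F-γ 18, D→F-γ 8
  response time 51, fixed 29 → total 80.
Compare {F-α, F-γ}: response time 36 + fixed 48 = 84.
Compare {F-α}: response time 77 + fixed 19 = 96.
Compare {F-α, F-δ}: response time 46 + fixed 63 = 109.
All other subsets cost ≥ 84. Minimum total cost: 80.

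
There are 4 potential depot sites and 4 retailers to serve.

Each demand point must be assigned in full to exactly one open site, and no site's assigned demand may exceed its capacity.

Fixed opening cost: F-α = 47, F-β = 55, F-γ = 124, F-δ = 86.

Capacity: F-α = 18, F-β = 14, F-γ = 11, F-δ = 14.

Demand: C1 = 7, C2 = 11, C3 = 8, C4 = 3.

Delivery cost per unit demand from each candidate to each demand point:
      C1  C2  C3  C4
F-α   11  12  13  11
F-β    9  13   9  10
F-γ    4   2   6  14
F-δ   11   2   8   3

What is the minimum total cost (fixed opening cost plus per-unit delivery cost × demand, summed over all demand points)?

Open {F-α, F-δ}; cheapest assignment that respects the capacities:
  F-α (cap 18, load 15): C1, C3 — cost 7×11 + 8×13 = 181
  F-δ (cap 14, load 14): C2, C4 — cost 11×2 + 3×3 = 31
  Shipping 212, fixed 133 → total 345.
  Any other capacity-feasible assignment to {F-α, F-δ} ships for at least 212.
Compare {F-α, F-β, F-δ}: its best feasible assignment gives total 368.
Compare {F-β, F-γ, F-δ}: its best feasible assignment gives total 396.
Every other set of open sites that can feasibly serve all demand totals ≥ 368 even under its best assignment. Minimum: 345.

345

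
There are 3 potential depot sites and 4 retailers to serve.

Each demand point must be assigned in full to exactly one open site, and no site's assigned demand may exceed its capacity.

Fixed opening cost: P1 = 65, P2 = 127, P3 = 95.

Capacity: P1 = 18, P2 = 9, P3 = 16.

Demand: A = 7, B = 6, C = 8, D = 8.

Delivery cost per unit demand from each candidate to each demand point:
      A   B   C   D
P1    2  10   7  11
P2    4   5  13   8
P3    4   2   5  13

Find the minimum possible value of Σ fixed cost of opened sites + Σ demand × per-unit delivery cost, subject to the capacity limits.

314

Open {P1, P3}; cheapest assignment that respects the capacities:
  P1 (cap 18, load 15): A, D — cost 7×2 + 8×11 = 102
  P3 (cap 16, load 14): B, C — cost 6×2 + 8×5 = 52
  Shipping 154, fixed 160 → total 314.
  Any other capacity-feasible assignment to {P1, P3} ships for at least 154.
Compare {P1, P2, P3}: its best feasible assignment gives total 417.
Every other set of open sites that can feasibly serve all demand totals ≥ 417 even under its best assignment. Minimum: 314.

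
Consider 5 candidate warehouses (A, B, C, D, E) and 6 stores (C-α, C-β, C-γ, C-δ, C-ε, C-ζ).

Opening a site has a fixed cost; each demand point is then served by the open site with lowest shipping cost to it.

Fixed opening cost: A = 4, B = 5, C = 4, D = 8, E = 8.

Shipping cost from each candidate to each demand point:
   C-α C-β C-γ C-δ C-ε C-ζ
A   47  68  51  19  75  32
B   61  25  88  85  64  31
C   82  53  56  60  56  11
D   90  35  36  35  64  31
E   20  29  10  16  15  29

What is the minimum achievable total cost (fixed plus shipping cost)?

Open {C, E}: assign each demand point to its cheapest open site.
  C-α→E 20, C-β→E 29, C-γ→E 10, C-δ→E 16, C-ε→E 15, C-ζ→C 11
  shipping cost 101, fixed 12 → total 113.
Compare {B, C, E}: shipping cost 97 + fixed 17 = 114.
Compare {A, C, E}: shipping cost 101 + fixed 16 = 117.
Compare {A, B, C, E}: shipping cost 97 + fixed 21 = 118.
All other subsets cost ≥ 114. Minimum total cost: 113.

113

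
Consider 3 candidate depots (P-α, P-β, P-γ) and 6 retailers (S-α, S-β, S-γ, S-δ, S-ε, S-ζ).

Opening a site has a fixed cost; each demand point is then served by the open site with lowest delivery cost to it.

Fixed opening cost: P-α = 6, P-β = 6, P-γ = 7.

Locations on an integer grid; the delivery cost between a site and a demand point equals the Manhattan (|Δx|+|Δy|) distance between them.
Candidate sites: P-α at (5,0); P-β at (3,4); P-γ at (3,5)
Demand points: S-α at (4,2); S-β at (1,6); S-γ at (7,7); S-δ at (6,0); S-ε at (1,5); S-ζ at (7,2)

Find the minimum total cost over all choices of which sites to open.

32

Open {P-α, P-γ}: assign each demand point to its cheapest open site.
  S-α→P-α 3, S-β→P-γ 3, S-γ→P-γ 6, S-δ→P-α 1, S-ε→P-γ 2, S-ζ→P-α 4
  delivery cost 19, fixed 13 → total 32.
Compare {P-α, P-β}: delivery cost 22 + fixed 12 = 34.
Compare {P-β}: delivery cost 30 + fixed 6 = 36.
Compare {P-γ}: delivery cost 30 + fixed 7 = 37.
All other subsets cost ≥ 34. Minimum total cost: 32.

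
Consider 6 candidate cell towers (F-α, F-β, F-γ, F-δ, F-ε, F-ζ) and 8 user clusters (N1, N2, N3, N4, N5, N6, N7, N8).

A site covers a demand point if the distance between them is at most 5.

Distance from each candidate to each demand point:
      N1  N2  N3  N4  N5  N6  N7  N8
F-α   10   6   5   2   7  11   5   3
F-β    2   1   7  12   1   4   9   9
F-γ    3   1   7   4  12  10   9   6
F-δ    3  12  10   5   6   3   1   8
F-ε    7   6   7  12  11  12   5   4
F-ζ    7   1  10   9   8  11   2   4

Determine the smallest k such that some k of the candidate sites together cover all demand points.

Coverage sets (demand points within 5 of each site):
  F-α: {N3, N4, N7, N8}
  F-β: {N1, N2, N5, N6}
  F-γ: {N1, N2, N4}
  F-δ: {N1, N4, N6, N7}
  F-ε: {N7, N8}
  F-ζ: {N2, N7, N8}
No single site covers all 8 demand points.
But {F-α, F-β} covers everything, so the minimum is 2.

2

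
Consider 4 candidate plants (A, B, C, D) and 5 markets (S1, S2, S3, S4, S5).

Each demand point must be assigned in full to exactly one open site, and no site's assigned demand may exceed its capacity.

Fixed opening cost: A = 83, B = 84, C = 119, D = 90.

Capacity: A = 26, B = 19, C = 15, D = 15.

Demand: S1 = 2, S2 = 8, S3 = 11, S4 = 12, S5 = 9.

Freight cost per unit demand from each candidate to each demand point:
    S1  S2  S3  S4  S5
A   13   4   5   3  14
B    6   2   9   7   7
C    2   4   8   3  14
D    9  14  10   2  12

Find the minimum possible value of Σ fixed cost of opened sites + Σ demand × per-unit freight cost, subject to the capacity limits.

Open {A, B}; cheapest assignment that respects the capacities:
  A (cap 26, load 23): S3, S4 — cost 11×5 + 12×3 = 91
  B (cap 19, load 19): S1, S2, S5 — cost 2×6 + 8×2 + 9×7 = 91
  Shipping 182, fixed 167 → total 349.
  Any other capacity-feasible assignment to {A, B} ships for at least 182.
Compare {A, B, D}: its best feasible assignment gives total 427.
Compare {A, B, C}: its best feasible assignment gives total 460.
Every other set of open sites that can feasibly serve all demand totals ≥ 427 even under its best assignment. Minimum: 349.

349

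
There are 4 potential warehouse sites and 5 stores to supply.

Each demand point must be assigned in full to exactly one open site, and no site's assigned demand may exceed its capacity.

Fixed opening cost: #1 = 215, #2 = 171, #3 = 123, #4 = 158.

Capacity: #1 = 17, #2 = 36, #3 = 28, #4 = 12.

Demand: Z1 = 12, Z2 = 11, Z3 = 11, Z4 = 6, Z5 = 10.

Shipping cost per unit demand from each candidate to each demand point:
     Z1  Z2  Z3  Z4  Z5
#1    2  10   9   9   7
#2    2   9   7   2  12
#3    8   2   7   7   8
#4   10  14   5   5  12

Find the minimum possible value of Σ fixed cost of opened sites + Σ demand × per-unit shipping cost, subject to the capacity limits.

509

Open {#2, #3}; cheapest assignment that respects the capacities:
  #2 (cap 36, load 29): Z1, Z3, Z4 — cost 12×2 + 11×7 + 6×2 = 113
  #3 (cap 28, load 21): Z2, Z5 — cost 11×2 + 10×8 = 102
  Shipping 215, fixed 294 → total 509.
  Any other capacity-feasible assignment to {#2, #3} ships for at least 215.
Compare {#2, #3, #4}: its best feasible assignment gives total 645.
Compare {#1, #2}: its best feasible assignment gives total 710.
Every other set of open sites that can feasibly serve all demand totals ≥ 645 even under its best assignment. Minimum: 509.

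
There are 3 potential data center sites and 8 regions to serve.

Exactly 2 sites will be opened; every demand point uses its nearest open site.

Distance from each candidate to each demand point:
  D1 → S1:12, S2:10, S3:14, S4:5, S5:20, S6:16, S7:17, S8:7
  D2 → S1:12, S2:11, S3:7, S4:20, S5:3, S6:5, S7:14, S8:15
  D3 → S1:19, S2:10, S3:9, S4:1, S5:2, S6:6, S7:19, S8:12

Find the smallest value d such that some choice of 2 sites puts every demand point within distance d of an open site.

14

Open {D1, D2}.
  Farthest demand point is S7 at distance 14 (to D2); all others are ≤ 14.
With {D2, D3} the worst case is 14.
With {D1, D3} the worst case is 17.
No size-2 selection achieves below 14.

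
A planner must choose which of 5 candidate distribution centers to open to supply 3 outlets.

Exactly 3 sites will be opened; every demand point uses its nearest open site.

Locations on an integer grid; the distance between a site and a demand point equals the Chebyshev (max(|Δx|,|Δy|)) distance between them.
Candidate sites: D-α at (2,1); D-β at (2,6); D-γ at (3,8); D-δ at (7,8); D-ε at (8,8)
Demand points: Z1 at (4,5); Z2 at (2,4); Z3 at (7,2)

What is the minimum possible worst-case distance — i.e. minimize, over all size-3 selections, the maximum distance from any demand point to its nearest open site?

5

Open {D-α, D-β, D-γ}.
  Farthest demand point is Z3 at distance 5 (to D-α); all others are ≤ 5.
With {D-α, D-β, D-δ} the worst case is 5.
With {D-α, D-β, D-ε} the worst case is 5.
No size-3 selection achieves below 5.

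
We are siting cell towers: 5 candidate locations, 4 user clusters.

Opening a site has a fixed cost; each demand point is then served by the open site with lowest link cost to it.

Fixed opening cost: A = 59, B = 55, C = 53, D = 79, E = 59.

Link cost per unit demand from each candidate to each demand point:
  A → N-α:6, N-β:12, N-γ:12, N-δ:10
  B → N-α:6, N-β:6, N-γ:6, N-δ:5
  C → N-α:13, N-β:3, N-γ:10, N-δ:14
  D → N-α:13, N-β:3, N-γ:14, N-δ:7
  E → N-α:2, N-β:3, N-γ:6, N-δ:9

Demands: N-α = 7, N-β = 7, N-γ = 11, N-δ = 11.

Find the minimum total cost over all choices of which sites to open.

259

Open {E}: assign each demand point to its cheapest open site.
  N-α→E 7×2=14, N-β→E 7×3=21, N-γ→E 11×6=66, N-δ→E 11×9=99
  link cost 200, fixed 59 → total 259.
Compare {B}: link cost 205 + fixed 55 = 260.
Compare {B, E}: link cost 156 + fixed 114 = 270.
Compare {B, C}: link cost 184 + fixed 108 = 292.
All other subsets cost ≥ 260. Minimum total cost: 259.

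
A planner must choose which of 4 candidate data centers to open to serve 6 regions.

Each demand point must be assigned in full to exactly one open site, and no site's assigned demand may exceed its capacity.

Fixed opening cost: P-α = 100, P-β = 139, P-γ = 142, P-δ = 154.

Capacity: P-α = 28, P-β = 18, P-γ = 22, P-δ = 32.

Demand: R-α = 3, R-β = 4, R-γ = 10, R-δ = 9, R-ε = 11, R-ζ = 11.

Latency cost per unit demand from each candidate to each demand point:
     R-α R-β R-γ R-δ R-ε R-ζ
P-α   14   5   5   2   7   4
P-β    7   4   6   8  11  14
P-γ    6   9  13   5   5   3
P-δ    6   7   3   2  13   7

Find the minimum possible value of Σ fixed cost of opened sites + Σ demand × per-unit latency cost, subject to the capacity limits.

460

Open {P-α, P-γ}; cheapest assignment that respects the capacities:
  P-α (cap 28, load 26): R-α, R-β, R-γ, R-δ — cost 3×14 + 4×5 + 10×5 + 9×2 = 130
  P-γ (cap 22, load 22): R-ε, R-ζ — cost 11×5 + 11×3 = 88
  Shipping 218, fixed 242 → total 460.
  Any other capacity-feasible assignment to {P-α, P-γ} ships for at least 218.
Compare {P-α, P-δ}: its best feasible assignment gives total 461.
Compare {P-γ, P-δ}: its best feasible assignment gives total 478.
Every other set of open sites that can feasibly serve all demand totals ≥ 461 even under its best assignment. Minimum: 460.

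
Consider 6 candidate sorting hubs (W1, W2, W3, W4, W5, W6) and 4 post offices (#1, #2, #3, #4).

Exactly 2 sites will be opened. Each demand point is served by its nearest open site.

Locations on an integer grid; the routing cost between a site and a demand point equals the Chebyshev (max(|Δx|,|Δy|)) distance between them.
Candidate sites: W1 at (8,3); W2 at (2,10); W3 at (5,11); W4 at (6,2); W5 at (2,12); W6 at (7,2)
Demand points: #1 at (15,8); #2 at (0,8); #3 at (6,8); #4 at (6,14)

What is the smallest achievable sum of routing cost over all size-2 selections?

17

Open {W1, W2}.
  #1→W1 7, #2→W2 2, #3→W2 4, #4→W2 4  ⇒ total 17.
Compare {W1, W3}: total 18.
Compare {W2, W3}: total 18.
No size-2 selection does better; minimum is 17.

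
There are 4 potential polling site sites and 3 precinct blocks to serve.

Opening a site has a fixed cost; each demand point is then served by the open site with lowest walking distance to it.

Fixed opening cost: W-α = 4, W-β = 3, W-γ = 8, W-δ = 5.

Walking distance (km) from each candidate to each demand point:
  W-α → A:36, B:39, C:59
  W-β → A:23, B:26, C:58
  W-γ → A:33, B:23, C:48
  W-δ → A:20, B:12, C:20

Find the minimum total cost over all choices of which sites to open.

Open {W-δ}: assign each demand point to its cheapest open site.
  A→W-δ 20, B→W-δ 12, C→W-δ 20
  walking distance 52, fixed 5 → total 57.
Compare {W-β, W-δ}: walking distance 52 + fixed 8 = 60.
Compare {W-α, W-δ}: walking distance 52 + fixed 9 = 61.
Compare {W-α, W-β, W-δ}: walking distance 52 + fixed 12 = 64.
All other subsets cost ≥ 60. Minimum total cost: 57.

57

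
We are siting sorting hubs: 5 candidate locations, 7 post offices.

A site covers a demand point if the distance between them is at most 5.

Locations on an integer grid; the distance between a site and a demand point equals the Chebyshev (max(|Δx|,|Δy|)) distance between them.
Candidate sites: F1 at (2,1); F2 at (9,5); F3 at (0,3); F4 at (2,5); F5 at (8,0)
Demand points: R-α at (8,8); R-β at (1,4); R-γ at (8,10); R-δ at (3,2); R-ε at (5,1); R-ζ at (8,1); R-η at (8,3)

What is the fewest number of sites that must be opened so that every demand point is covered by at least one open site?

Coverage sets (demand points within 5 of each site):
  F1: {R-β, R-δ, R-ε}
  F2: {R-α, R-γ, R-ε, R-ζ, R-η}
  F3: {R-β, R-δ, R-ε}
  F4: {R-β, R-δ, R-ε}
  F5: {R-δ, R-ε, R-ζ, R-η}
No single site covers all 7 demand points.
But {F1, F2} covers everything, so the minimum is 2.

2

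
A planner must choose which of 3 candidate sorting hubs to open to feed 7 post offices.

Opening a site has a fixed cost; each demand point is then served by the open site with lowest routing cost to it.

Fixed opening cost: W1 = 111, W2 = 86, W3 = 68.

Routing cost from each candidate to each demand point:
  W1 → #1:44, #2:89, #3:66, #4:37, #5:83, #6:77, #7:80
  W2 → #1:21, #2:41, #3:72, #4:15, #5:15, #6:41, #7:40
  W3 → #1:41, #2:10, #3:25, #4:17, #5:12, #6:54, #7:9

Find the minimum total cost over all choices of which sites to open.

Open {W3}: assign each demand point to its cheapest open site.
  #1→W3 41, #2→W3 10, #3→W3 25, #4→W3 17, #5→W3 12, #6→W3 54, #7→W3 9
  routing cost 168, fixed 68 → total 236.
Compare {W2, W3}: routing cost 133 + fixed 154 = 287.
Compare {W2}: routing cost 245 + fixed 86 = 331.
Compare {W1, W3}: routing cost 168 + fixed 179 = 347.
All other subsets cost ≥ 287. Minimum total cost: 236.

236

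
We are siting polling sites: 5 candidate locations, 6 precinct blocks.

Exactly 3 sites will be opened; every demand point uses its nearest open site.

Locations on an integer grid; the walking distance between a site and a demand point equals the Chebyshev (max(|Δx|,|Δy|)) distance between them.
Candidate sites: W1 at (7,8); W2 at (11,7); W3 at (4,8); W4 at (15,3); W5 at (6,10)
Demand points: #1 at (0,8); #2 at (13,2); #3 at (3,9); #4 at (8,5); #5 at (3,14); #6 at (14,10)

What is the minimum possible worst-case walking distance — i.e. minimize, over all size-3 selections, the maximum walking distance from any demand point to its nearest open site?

5

Open {W2, W3, W5}.
  Farthest demand point is #2 at walking distance 5 (to W2); all others are ≤ 5.
With {W1, W2, W3} the worst case is 6.
With {W1, W2, W5} the worst case is 6.
No size-3 selection achieves below 5.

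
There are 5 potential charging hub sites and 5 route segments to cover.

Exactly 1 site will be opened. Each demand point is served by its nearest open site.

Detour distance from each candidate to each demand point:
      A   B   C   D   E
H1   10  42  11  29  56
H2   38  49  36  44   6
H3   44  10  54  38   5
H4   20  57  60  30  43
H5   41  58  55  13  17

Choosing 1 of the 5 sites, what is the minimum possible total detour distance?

148

Open {H1}.
  A→H1 10, B→H1 42, C→H1 11, D→H1 29, E→H1 56  ⇒ total 148.
Compare {H3}: total 151.
Compare {H2}: total 173.
No size-1 selection does better; minimum is 148.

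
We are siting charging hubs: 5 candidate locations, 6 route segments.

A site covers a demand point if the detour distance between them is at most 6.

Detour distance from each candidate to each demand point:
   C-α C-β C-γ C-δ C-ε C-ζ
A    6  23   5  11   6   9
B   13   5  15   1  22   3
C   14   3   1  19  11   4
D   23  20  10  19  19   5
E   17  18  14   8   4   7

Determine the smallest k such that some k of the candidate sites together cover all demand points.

2

Coverage sets (demand points within 6 of each site):
  A: {C-α, C-γ, C-ε}
  B: {C-β, C-δ, C-ζ}
  C: {C-β, C-γ, C-ζ}
  D: {C-ζ}
  E: {C-ε}
No single site covers all 6 demand points.
But {A, B} covers everything, so the minimum is 2.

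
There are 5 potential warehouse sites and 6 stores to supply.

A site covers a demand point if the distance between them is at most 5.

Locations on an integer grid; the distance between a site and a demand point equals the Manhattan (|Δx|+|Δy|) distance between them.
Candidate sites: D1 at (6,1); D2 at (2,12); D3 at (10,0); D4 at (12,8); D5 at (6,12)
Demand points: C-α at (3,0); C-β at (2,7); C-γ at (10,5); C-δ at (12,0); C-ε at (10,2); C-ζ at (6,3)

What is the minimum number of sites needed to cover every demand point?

3

Coverage sets (demand points within 5 of each site):
  D1: {C-α, C-ε, C-ζ}
  D2: {C-β}
  D3: {C-γ, C-δ, C-ε}
  D4: {C-γ}
  D5: {}
No 2 sites suffice: every size-2 union leaves at least one demand point uncovered.
But {D1, D2, D3} covers everything, so the minimum is 3.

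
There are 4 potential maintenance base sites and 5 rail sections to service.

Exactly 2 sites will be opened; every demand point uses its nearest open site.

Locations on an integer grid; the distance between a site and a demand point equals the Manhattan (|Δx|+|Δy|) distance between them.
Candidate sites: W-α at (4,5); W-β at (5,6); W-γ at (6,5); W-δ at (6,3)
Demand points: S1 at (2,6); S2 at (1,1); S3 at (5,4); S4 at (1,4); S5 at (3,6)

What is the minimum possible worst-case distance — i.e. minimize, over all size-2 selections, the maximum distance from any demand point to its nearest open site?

7

Open {W-α, W-β}.
  Farthest demand point is S2 at distance 7 (to W-α); all others are ≤ 7.
With {W-α, W-γ} the worst case is 7.
With {W-α, W-δ} the worst case is 7.
No size-2 selection achieves below 7.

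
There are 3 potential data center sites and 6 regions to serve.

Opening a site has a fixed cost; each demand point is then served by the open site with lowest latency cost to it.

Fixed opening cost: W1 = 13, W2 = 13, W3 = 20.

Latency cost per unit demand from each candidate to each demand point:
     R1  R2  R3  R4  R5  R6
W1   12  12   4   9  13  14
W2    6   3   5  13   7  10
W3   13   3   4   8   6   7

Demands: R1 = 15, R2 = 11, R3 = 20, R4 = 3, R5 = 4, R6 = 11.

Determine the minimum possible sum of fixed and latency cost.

Open {W2, W3}: assign each demand point to its cheapest open site.
  R1→W2 15×6=90, R2→W2 11×3=33, R3→W3 20×4=80, R4→W3 3×8=24, R5→W3 4×6=24, R6→W3 11×7=77
  latency cost 328, fixed 33 → total 361.
Compare {W1, W2, W3}: latency cost 328 + fixed 46 = 374.
Compare {W1, W2}: latency cost 368 + fixed 26 = 394.
Compare {W2}: latency cost 400 + fixed 13 = 413.
All other subsets cost ≥ 374. Minimum total cost: 361.

361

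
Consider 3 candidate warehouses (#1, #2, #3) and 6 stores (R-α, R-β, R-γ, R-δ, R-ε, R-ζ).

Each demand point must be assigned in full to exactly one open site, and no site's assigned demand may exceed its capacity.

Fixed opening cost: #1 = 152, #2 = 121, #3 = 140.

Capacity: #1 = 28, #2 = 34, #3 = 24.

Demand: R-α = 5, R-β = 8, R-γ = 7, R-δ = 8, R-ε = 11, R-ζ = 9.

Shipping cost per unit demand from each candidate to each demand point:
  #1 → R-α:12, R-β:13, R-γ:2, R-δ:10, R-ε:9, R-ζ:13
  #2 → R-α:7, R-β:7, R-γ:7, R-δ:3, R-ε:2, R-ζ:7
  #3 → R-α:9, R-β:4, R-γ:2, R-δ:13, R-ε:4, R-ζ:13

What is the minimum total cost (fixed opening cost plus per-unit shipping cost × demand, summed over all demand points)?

Open {#2, #3}; cheapest assignment that respects the capacities:
  #2 (cap 34, load 33): R-α, R-δ, R-ε, R-ζ — cost 5×7 + 8×3 + 11×2 + 9×7 = 144
  #3 (cap 24, load 15): R-β, R-γ — cost 8×4 + 7×2 = 46
  Shipping 190, fixed 261 → total 451.
  Any other capacity-feasible assignment to {#2, #3} ships for at least 190.
Compare {#1, #2}: its best feasible assignment gives total 535.
Compare {#1, #2, #3}: its best feasible assignment gives total 603.
Every other set of open sites that can feasibly serve all demand totals ≥ 535 even under its best assignment. Minimum: 451.

451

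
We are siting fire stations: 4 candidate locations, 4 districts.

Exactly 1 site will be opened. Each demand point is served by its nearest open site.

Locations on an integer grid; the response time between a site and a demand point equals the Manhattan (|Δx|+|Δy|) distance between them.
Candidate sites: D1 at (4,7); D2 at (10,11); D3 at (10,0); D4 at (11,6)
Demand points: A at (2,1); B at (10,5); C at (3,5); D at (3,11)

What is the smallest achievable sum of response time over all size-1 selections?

24

Open {D1}.
  A→D1 8, B→D1 8, C→D1 3, D→D1 5  ⇒ total 24.
Compare {D4}: total 38.
Compare {D2}: total 44.
No size-1 selection does better; minimum is 24.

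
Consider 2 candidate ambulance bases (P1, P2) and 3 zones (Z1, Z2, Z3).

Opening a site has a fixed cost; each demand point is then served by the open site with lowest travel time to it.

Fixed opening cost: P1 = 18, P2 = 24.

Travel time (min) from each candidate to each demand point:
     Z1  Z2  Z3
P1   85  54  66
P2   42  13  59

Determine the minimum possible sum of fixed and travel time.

Open {P2}: assign each demand point to its cheapest open site.
  Z1→P2 42, Z2→P2 13, Z3→P2 59
  travel time 114, fixed 24 → total 138.
Compare {P1, P2}: travel time 114 + fixed 42 = 156.
Compare {P1}: travel time 205 + fixed 18 = 223.

138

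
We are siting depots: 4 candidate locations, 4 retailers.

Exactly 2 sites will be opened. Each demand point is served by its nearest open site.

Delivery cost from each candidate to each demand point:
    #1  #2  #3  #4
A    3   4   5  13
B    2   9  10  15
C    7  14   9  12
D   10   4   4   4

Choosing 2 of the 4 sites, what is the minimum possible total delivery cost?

14

Open {B, D}.
  #1→B 2, #2→D 4, #3→D 4, #4→D 4  ⇒ total 14.
Compare {A, D}: total 15.
Compare {C, D}: total 19.
No size-2 selection does better; minimum is 14.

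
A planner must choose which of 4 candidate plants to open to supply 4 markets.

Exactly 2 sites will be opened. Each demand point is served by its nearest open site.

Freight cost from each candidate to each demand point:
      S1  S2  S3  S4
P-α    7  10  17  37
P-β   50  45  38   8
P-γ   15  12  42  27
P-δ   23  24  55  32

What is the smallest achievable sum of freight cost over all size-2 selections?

Open {P-α, P-β}.
  S1→P-α 7, S2→P-α 10, S3→P-α 17, S4→P-β 8  ⇒ total 42.
Compare {P-α, P-γ}: total 61.
Compare {P-α, P-δ}: total 66.
No size-2 selection does better; minimum is 42.

42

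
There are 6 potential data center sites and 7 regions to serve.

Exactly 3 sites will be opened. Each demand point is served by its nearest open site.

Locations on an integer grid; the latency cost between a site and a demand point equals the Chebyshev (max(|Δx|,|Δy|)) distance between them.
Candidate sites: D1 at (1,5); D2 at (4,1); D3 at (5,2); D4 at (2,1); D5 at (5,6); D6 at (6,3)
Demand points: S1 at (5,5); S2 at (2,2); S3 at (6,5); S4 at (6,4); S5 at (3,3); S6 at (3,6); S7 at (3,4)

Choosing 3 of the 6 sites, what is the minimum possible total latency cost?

Open {D4, D5, D6}.
  S1→D5 1, S2→D4 1, S3→D5 1, S4→D6 1, S5→D4 2, S6→D5 2, S7→D5 2  ⇒ total 10.
Compare {D1, D4, D5}: total 11.
Compare {D2, D4, D5}: total 11.
No size-3 selection does better; minimum is 10.

10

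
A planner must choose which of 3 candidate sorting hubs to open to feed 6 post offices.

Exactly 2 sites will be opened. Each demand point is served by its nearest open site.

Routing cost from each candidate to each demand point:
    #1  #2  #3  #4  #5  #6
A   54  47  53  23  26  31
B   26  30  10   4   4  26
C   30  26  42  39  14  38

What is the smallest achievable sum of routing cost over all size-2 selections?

Open {B, C}.
  #1→B 26, #2→C 26, #3→B 10, #4→B 4, #5→B 4, #6→B 26  ⇒ total 96.
Compare {A, B}: total 100.
Compare {A, C}: total 166.

96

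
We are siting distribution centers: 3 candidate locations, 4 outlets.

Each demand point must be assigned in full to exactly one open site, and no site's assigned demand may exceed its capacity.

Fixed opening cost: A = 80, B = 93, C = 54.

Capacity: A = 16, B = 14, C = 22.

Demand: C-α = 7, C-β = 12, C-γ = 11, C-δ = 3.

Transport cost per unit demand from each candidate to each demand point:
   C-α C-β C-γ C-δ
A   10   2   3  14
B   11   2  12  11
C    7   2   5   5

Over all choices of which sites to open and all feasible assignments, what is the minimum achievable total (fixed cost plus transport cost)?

Open {A, C}; cheapest assignment that respects the capacities:
  A (cap 16, load 11): C-γ — cost 11×3 = 33
  C (cap 22, load 22): C-α, C-β, C-δ — cost 7×7 + 12×2 + 3×5 = 88
  Shipping 121, fixed 134 → total 255.
  Any other capacity-feasible assignment to {A, C} ships for at least 121.
Compare {B, C}: its best feasible assignment gives total 290.
Compare {A, B, C}: its best feasible assignment gives total 348.
Every other set of open sites that can feasibly serve all demand totals ≥ 290 even under its best assignment. Minimum: 255.

255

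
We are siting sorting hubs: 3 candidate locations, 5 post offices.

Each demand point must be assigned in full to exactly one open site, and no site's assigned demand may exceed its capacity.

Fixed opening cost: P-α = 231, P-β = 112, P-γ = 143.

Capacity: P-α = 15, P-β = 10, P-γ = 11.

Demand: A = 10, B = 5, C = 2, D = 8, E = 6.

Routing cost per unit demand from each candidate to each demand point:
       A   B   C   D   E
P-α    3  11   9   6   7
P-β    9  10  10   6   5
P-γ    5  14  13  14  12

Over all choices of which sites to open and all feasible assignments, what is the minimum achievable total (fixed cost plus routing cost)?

Open {P-α, P-β, P-γ}; cheapest assignment that respects the capacities:
  P-α (cap 15, load 15): B, C, D — cost 5×11 + 2×9 + 8×6 = 121
  P-β (cap 10, load 6): E — cost 6×5 = 30
  P-γ (cap 11, load 10): A — cost 10×5 = 50
  Shipping 201, fixed 486 → total 687.
  Any other capacity-feasible assignment to {P-α, P-β, P-γ} ships for at least 201.
Total demand is 31 and no other set of sites has combined capacity ≥ 31, so {P-α, P-β, P-γ} is the only feasible choice of open sites. Minimum: 687.

687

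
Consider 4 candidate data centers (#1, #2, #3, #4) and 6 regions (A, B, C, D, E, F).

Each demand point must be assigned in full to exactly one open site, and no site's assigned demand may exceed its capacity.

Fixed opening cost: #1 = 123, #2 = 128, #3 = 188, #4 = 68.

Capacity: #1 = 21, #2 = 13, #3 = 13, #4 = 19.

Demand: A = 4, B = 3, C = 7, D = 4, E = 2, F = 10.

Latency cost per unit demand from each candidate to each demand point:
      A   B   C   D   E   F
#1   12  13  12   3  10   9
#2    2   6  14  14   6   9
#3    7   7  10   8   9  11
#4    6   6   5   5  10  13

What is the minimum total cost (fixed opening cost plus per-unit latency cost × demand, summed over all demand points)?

Open {#1, #4}; cheapest assignment that respects the capacities:
  #1 (cap 21, load 16): D, E, F — cost 4×3 + 2×10 + 10×9 = 122
  #4 (cap 19, load 14): A, B, C — cost 4×6 + 3×6 + 7×5 = 77
  Shipping 199, fixed 191 → total 390.
  Any other capacity-feasible assignment to {#1, #4} ships for at least 199.
Compare {#2, #4}: its best feasible assignment gives total 395.
Compare {#1, #2}: its best feasible assignment gives total 475.
Every other set of open sites that can feasibly serve all demand totals ≥ 395 even under its best assignment. Minimum: 390.

390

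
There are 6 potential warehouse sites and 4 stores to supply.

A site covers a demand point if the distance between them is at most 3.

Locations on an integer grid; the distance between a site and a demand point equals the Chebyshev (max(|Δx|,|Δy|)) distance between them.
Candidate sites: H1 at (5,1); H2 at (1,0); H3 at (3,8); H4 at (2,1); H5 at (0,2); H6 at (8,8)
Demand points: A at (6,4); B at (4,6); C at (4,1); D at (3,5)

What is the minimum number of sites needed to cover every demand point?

Coverage sets (demand points within 3 of each site):
  H1: {A, C}
  H2: {C}
  H3: {B, D}
  H4: {C}
  H5: {D}
  H6: {}
No single site covers all 4 demand points.
But {H1, H3} covers everything, so the minimum is 2.

2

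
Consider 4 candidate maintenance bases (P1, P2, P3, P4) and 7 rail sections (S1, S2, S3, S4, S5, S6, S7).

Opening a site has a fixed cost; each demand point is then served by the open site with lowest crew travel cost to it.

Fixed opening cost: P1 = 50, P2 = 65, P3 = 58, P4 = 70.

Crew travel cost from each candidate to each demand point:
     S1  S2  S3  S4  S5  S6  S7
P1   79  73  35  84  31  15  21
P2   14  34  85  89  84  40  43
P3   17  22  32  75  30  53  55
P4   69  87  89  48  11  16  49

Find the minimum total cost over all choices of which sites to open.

Open {P1, P3}: assign each demand point to its cheapest open site.
  S1→P3 17, S2→P3 22, S3→P3 32, S4→P3 75, S5→P3 30, S6→P1 15, S7→P1 21
  crew travel cost 212, fixed 108 → total 320.
Compare {P3, P4}: crew travel cost 195 + fixed 128 = 323.
Compare {P3}: crew travel cost 284 + fixed 58 = 342.
Compare {P1, P3, P4}: crew travel cost 166 + fixed 178 = 344.
All other subsets cost ≥ 323. Minimum total cost: 320.

320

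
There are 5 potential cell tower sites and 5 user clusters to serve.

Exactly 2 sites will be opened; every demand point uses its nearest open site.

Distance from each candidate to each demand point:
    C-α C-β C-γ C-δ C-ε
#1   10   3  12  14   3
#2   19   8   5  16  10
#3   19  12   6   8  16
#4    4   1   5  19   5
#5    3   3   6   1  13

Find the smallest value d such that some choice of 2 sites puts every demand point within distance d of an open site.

Open {#4, #5}.
  Farthest demand point is C-γ at distance 5 (to #4); all others are ≤ 5.
With {#1, #5} the worst case is 6.
With {#3, #4} the worst case is 8.
No size-2 selection achieves below 5.

5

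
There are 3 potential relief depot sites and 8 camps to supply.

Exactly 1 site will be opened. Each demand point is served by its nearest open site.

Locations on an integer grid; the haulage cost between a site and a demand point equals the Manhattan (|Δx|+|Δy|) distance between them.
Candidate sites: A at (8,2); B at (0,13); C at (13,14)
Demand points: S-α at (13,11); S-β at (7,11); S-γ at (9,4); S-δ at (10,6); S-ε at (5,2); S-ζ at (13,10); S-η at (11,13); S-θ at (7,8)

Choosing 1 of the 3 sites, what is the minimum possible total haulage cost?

70

Open {A}.
  S-α→A 14, S-β→A 10, S-γ→A 3, S-δ→A 6, S-ε→A 3, S-ζ→A 13, S-η→A 14, S-θ→A 7  ⇒ total 70.
Compare {C}: total 76.
Compare {B}: total 114.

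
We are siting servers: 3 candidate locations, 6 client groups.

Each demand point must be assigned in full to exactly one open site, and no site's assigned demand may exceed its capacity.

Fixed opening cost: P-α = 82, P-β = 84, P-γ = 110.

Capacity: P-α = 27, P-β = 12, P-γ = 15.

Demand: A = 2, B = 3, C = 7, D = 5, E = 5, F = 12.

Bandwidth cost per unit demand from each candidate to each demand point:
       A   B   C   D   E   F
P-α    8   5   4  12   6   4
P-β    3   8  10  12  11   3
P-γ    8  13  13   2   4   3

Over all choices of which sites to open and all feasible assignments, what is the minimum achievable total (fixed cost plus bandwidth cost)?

329

Open {P-α, P-γ}; cheapest assignment that respects the capacities:
  P-α (cap 27, load 24): A, B, C, F — cost 2×8 + 3×5 + 7×4 + 12×4 = 107
  P-γ (cap 15, load 10): D, E — cost 5×2 + 5×4 = 30
  Shipping 137, fixed 192 → total 329.
  Any other capacity-feasible assignment to {P-α, P-γ} ships for at least 137.
Compare {P-α, P-β}: its best feasible assignment gives total 351.
Compare {P-α, P-β, P-γ}: its best feasible assignment gives total 401.
Every other set of open sites that can feasibly serve all demand totals ≥ 351 even under its best assignment. Minimum: 329.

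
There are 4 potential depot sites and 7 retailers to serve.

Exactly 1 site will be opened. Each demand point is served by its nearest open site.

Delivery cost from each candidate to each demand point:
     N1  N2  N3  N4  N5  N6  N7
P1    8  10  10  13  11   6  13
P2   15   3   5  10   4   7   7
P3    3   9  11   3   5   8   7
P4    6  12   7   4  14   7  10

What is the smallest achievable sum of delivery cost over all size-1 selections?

Open {P3}.
  N1→P3 3, N2→P3 9, N3→P3 11, N4→P3 3, N5→P3 5, N6→P3 8, N7→P3 7  ⇒ total 46.
Compare {P2}: total 51.
Compare {P4}: total 60.
No size-1 selection does better; minimum is 46.

46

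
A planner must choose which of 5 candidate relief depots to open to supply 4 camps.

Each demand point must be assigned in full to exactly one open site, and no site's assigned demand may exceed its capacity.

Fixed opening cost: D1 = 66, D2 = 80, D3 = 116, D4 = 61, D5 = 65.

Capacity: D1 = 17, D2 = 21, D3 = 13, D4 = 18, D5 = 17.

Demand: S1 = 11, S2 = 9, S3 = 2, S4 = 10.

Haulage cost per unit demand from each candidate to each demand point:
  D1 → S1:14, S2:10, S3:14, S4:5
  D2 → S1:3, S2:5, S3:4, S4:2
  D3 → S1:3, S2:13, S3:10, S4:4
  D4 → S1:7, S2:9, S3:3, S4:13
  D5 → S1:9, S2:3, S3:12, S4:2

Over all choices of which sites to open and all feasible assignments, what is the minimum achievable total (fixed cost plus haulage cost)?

Open {D2, D5}; cheapest assignment that respects the capacities:
  D2 (cap 21, load 21): S1, S4 — cost 11×3 + 10×2 = 53
  D5 (cap 17, load 11): S2, S3 — cost 9×3 + 2×12 = 51
  Shipping 104, fixed 145 → total 249.
  Any other capacity-feasible assignment to {D2, D5} ships for at least 104.
Compare {D2, D4}: its best feasible assignment gives total 281.
Compare {D2, D4, D5}: its best feasible assignment gives total 292.
Every other set of open sites that can feasibly serve all demand totals ≥ 281 even under its best assignment. Minimum: 249.

249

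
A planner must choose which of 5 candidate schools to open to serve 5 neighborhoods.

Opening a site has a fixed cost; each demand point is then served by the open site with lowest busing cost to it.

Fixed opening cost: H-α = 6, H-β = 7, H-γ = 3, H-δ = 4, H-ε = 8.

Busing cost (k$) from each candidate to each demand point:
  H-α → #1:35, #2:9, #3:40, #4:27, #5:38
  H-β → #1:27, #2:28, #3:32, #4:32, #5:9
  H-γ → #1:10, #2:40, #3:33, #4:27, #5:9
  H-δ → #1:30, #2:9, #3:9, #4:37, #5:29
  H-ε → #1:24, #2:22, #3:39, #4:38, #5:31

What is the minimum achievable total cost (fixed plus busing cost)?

Open {H-γ, H-δ}: assign each demand point to its cheapest open site.
  #1→H-γ 10, #2→H-δ 9, #3→H-δ 9, #4→H-γ 27, #5→H-γ 9
  busing cost 64, fixed 7 → total 71.
Compare {H-α, H-γ, H-δ}: busing cost 64 + fixed 13 = 77.
Compare {H-β, H-γ, H-δ}: busing cost 64 + fixed 14 = 78.
Compare {H-γ, H-δ, H-ε}: busing cost 64 + fixed 15 = 79.
All other subsets cost ≥ 77. Minimum total cost: 71.

71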